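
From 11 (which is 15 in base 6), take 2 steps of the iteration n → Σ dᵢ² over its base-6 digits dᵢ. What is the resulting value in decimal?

20

11 = (1,5)_6 → 1² + 5² = 1 + 25 = 26
26 = (4,2)_6 → 4² + 2² = 16 + 4 = 20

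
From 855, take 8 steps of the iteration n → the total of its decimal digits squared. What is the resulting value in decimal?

855 → 114
114 → 18
18 → 65
65 → 61
61 → 37
37 → 58
58 → 89
89 → 145

145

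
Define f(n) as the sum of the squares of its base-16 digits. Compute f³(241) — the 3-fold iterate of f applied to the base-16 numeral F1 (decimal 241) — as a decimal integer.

241 = (15,1)_16 → 15² + 1² = 226
226 = (14,2)_16 → 14² + 2² = 200
200 = (12,8)_16 → 12² + 8² = 208

208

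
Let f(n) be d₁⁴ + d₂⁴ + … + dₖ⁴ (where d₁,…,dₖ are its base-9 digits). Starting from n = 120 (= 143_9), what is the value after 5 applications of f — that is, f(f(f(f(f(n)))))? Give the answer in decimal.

1394

120 = (1,4,3)_9 → 1⁴ + 4⁴ + 3⁴ = 338
338 = (4,1,5)_9 → 4⁴ + 1⁴ + 5⁴ = 882
882 = (1,1,8,0)_9 → 1⁴ + 1⁴ + 8⁴ + 0⁴ = 4098
4098 = (5,5,5,3)_9 → 5⁴ + 5⁴ + 5⁴ + 3⁴ = 1956
1956 = (2,6,1,3)_9 → 2⁴ + 6⁴ + 1⁴ + 3⁴ = 1394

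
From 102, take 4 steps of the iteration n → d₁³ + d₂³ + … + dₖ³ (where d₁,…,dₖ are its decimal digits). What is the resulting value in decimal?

102 → 1³ + 0³ + 2³ = 1 + 0 + 8 = 9
9 → 9³ = 729
729 → 7³ + 2³ + 9³ = 343 + 8 + 729 = 1080
1080 → 1³ + 0³ + 8³ + 0³ = 1 + 0 + 512 + 0 = 513

513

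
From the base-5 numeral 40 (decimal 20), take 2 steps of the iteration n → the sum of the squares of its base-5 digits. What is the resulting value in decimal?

20 = (4,0)_5 → 4² + 0² = 16 + 0 = 16
16 = (3,1)_5 → 3² + 1² = 9 + 1 = 10

10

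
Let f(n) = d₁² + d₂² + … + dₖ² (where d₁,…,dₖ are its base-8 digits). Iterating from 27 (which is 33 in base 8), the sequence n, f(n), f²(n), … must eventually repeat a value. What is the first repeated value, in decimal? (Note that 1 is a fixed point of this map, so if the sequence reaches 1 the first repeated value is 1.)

1

27 = (3,3)_8 → 3² + 3² = 9 + 9 = 18
18 = (2,2)_8 → 2² + 2² = 4 + 4 = 8
8 = (1,0)_8 → 1² + 0² = 1 + 0 = 1  — reached the fixed point 1.
1 → 1, so 1 is the first repeated value.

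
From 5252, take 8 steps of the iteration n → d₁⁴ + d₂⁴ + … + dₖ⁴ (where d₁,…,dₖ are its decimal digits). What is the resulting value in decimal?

5252 → 5⁴ + 2⁴ + 5⁴ + 2⁴ = 1282
1282 → 1⁴ + 2⁴ + 8⁴ + 2⁴ = 4129
4129 → 4⁴ + 1⁴ + 2⁴ + 9⁴ = 6834
6834 → 6⁴ + 8⁴ + 3⁴ + 4⁴ = 5729
5729 → 5⁴ + 7⁴ + 2⁴ + 9⁴ = 9603
9603 → 9⁴ + 6⁴ + 0⁴ + 3⁴ = 7938
7938 → 7⁴ + 9⁴ + 3⁴ + 8⁴ = 13139
13139 → 1⁴ + 3⁴ + 1⁴ + 3⁴ + 9⁴ = 6725

6725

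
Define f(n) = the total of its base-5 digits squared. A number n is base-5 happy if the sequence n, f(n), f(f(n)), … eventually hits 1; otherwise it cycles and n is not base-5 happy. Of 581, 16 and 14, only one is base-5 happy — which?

581: 581 → 27 → 5 → 1  — reaches 1 (base-5 happy)
16: 16 → 10 → 4 → 16  — repeats 16 (not base-5 happy)
14: 14 → 20 → 16 → 10 → 4 → 16  — repeats 16 (not base-5 happy)

581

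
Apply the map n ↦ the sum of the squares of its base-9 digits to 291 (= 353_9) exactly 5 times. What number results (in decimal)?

65

291 = (3,5,3)_9 → 3² + 5² + 3² = 43
43 = (4,7)_9 → 4² + 7² = 65
65 = (7,2)_9 → 7² + 2² = 53
53 = (5,8)_9 → 5² + 8² = 89
89 = (1,0,8)_9 → 1² + 0² + 8² = 65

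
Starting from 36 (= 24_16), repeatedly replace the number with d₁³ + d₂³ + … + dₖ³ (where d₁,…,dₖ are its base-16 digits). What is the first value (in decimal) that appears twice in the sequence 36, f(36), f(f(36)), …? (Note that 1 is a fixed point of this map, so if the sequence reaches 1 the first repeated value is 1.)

36 = (2,4)_16 → 2³ + 4³ = 8 + 64 = 72
72 = (4,8)_16 → 4³ + 8³ = 64 + 512 = 576
576 = (2,4,0)_16 → 2³ + 4³ + 0³ = 8 + 64 + 0 = 72  — 72 already appeared earlier.

72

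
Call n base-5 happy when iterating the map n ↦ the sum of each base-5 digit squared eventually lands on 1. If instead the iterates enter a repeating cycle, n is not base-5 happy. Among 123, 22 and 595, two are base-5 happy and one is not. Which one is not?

123: 123 → 41 → 11 → 5 → 1  — reaches 1 (base-5 happy)
22: 22 → 20 → 16 → 10 → 4 → 16  — repeats 16 (not base-5 happy)
595: 595 → 41 → 11 → 5 → 1  — reaches 1 (base-5 happy)

22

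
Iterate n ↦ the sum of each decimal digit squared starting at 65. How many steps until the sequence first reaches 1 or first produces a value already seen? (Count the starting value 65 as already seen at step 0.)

10

65 → 6² + 5² = 36 + 25 = 61
61 → 6² + 1² = 36 + 1 = 37
37 → 3² + 7² = 9 + 49 = 58
58 → 5² + 8² = 25 + 64 = 89
89 → 8² + 9² = 64 + 81 = 145
145 → 1² + 4² + 5² = 1 + 16 + 25 = 42
42 → 4² + 2² = 16 + 4 = 20
20 → 2² + 0² = 4 + 0 = 4
4 → 4² = 16
16 → 1² + 6² = 1 + 36 = 37  — 37 repeats.
That took 10 steps.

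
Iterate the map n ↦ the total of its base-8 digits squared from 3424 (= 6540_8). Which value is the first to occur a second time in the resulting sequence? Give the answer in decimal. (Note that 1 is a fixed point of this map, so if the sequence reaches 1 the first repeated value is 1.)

3424 = (6,5,4,0)_8 → 6² + 5² + 4² + 0² = 77
77 = (1,1,5)_8 → 1² + 1² + 5² = 27
27 = (3,3)_8 → 3² + 3² = 18
18 = (2,2)_8 → 2² + 2² = 8
8 = (1,0)_8 → 1² + 0² = 1  — reached the fixed point 1.
1 → 1, so 1 is the first repeated value.

1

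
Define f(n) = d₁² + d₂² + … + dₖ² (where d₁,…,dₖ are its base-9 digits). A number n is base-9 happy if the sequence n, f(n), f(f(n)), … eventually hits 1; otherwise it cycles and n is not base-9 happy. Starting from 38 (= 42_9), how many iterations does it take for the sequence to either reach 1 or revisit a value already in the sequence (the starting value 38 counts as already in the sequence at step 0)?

38 = (4,2)_9 → 4² + 2² = 20
20 = (2,2)_9 → 2² + 2² = 8
8 = (8)_9 → 8² = 64
64 = (7,1)_9 → 7² + 1² = 50
50 = (5,5)_9 → 5² + 5² = 50  — 50 repeats.
That took 5 steps.

5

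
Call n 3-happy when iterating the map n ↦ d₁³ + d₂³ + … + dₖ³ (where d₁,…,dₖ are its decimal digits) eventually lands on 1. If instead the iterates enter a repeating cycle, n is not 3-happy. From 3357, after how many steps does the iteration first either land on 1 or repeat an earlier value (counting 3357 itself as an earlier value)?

3357 → 3³ + 3³ + 5³ + 7³ = 522
522 → 5³ + 2³ + 2³ = 141
141 → 1³ + 4³ + 1³ = 66
66 → 6³ + 6³ = 432
432 → 4³ + 3³ + 2³ = 99
99 → 9³ + 9³ = 1458
1458 → 1³ + 4³ + 5³ + 8³ = 702
702 → 7³ + 0³ + 2³ = 351
351 → 3³ + 5³ + 1³ = 153
153 → 1³ + 5³ + 3³ = 153  — 153 repeats.
That took 10 steps.

10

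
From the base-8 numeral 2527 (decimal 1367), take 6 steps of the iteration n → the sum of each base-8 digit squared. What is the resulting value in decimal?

4

1367 = (2,5,2,7)_8 → 2² + 5² + 2² + 7² = 4 + 25 + 4 + 49 = 82
82 = (1,2,2)_8 → 1² + 2² + 2² = 1 + 4 + 4 = 9
9 = (1,1)_8 → 1² + 1² = 1 + 1 = 2
2 = (2)_8 → 2² = 4
4 = (4)_8 → 4² = 16
16 = (2,0)_8 → 2² + 0² = 4 + 0 = 4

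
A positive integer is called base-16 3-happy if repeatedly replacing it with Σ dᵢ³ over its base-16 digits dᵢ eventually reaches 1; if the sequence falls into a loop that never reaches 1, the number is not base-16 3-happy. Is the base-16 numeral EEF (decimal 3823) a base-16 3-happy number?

3823 = (14,14,15)_16 → 14³ + 14³ + 15³ = 8863
8863 = (2,2,9,15)_16 → 2³ + 2³ + 9³ + 15³ = 4120
4120 = (1,0,1,8)_16 → 1³ + 0³ + 1³ + 8³ = 514
514 = (2,0,2)_16 → 2³ + 0³ + 2³ = 16
16 = (1,0)_16 → 1³ + 0³ = 1  — reached 1.

base-16 3-happy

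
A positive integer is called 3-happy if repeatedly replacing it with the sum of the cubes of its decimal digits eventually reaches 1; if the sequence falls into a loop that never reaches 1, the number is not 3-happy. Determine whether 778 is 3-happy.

778 → 1198
1198 → 1243
1243 → 100
100 → 1  — reached 1.

3-happy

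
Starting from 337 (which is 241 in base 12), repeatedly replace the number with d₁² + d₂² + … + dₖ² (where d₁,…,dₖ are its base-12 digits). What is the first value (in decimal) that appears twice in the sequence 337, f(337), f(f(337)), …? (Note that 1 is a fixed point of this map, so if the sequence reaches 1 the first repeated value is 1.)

337 = (2,4,1)_12 → 2² + 4² + 1² = 21
21 = (1,9)_12 → 1² + 9² = 82
82 = (6,10)_12 → 6² + 10² = 136
136 = (11,4)_12 → 11² + 4² = 137
137 = (11,5)_12 → 11² + 5² = 146
146 = (1,0,2)_12 → 1² + 0² + 2² = 5
5 = (5)_12 → 5² = 25
25 = (2,1)_12 → 2² + 1² = 5  — 5 already appeared earlier.

5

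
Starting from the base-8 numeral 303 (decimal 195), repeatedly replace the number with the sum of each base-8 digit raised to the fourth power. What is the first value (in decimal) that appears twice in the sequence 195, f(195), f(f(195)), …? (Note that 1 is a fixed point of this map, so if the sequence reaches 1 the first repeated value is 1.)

195 = (3,0,3)_8 → 3⁴ + 0⁴ + 3⁴ = 162
162 = (2,4,2)_8 → 2⁴ + 4⁴ + 2⁴ = 288
288 = (4,4,0)_8 → 4⁴ + 4⁴ + 0⁴ = 512
512 = (1,0,0,0)_8 → 1⁴ + 0⁴ + 0⁴ + 0⁴ = 1  — reached the fixed point 1.
1 → 1, so 1 is the first repeated value.

1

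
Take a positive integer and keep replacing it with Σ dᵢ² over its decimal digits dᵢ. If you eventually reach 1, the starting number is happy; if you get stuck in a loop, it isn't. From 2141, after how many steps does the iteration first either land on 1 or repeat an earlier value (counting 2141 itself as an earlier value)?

15

2141 → 2² + 1² + 4² + 1² = 4 + 1 + 16 + 1 = 22
22 → 2² + 2² = 4 + 4 = 8
8 → 8² = 64
64 → 6² + 4² = 36 + 16 = 52
52 → 5² + 2² = 25 + 4 = 29
29 → 2² + 9² = 4 + 81 = 85
85 → 8² + 5² = 64 + 25 = 89
89 → 8² + 9² = 64 + 81 = 145
145 → 1² + 4² + 5² = 1 + 16 + 25 = 42
42 → 4² + 2² = 16 + 4 = 20
20 → 2² + 0² = 4 + 0 = 4
4 → 4² = 16
16 → 1² + 6² = 1 + 36 = 37
37 → 3² + 7² = 9 + 49 = 58
58 → 5² + 8² = 25 + 64 = 89  — 89 repeats.
That took 15 steps.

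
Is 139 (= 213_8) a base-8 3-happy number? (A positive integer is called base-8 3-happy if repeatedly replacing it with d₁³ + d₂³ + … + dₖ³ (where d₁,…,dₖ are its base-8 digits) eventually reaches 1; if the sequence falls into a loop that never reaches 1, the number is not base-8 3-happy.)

base-8 3-happy

139 = (2,1,3)_8 → 36
36 = (4,4)_8 → 128
128 = (2,0,0)_8 → 8
8 = (1,0)_8 → 1  — reached 1.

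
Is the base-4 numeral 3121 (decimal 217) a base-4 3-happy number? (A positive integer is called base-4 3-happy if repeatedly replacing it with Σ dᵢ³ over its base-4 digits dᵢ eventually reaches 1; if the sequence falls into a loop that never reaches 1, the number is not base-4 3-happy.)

base-4 3-happy

217 = (3,1,2,1)_4 → 3³ + 1³ + 2³ + 1³ = 37
37 = (2,1,1)_4 → 2³ + 1³ + 1³ = 10
10 = (2,2)_4 → 2³ + 2³ = 16
16 = (1,0,0)_4 → 1³ + 0³ + 0³ = 1  — reached 1.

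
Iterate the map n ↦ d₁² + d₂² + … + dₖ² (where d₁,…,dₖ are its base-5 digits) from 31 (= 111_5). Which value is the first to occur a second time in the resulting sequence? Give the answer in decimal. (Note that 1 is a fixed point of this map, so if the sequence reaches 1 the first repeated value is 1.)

13

31 = (1,1,1)_5 → 3
3 = (3)_5 → 9
9 = (1,4)_5 → 17
17 = (3,2)_5 → 13
13 = (2,3)_5 → 13  — 13 already appeared earlier.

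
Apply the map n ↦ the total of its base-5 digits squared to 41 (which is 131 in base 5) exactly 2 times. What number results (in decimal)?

5

41 = (1,3,1)_5 → 11
11 = (2,1)_5 → 5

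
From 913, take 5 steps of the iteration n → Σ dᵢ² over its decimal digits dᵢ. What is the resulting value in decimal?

1

913 → 9² + 1² + 3² = 81 + 1 + 9 = 91
91 → 9² + 1² = 81 + 1 = 82
82 → 8² + 2² = 64 + 4 = 68
68 → 6² + 8² = 36 + 64 = 100
100 → 1² + 0² + 0² = 1 + 0 + 0 = 1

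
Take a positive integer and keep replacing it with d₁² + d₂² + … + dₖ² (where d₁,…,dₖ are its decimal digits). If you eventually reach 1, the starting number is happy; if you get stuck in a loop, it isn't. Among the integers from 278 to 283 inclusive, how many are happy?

1

278: 278 → 117 → 51 → 26 → 40 → 16 → 37 → 58 → 89 → 145 → 42 → 20 → 4 → 16  (repeats 16)
279: 279 → 134 → 26 → 40 → 16 → 37 → 58 → 89 → 145 → 42 → 20 → 4 → 16  (repeats 16)
280: 280 → 68 → 100 → 1  (reaches 1)
281: 281 → 69 → 117 → 51 → 26 → 40 → 16 → 37 → 58 → 89 → 145 → 42 → 20 → 4 → 16  (repeats 16)
282: 282 → 72 → 53 → 34 → 25 → 29 → 85 → 89 → 145 → 42 → 20 → 4 → 16 → 37 → 58 → 89  (repeats 89)
283: 283 → 77 → 98 → 145 → 42 → 20 → 4 → 16 → 37 → 58 → 89 → 145  (repeats 145)
happy: 280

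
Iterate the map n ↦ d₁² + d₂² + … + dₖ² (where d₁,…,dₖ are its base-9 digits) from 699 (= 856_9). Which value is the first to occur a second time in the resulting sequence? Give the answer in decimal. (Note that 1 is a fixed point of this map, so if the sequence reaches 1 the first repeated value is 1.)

1

699 = (8,5,6)_9 → 125
125 = (1,4,8)_9 → 81
81 = (1,0,0)_9 → 1  — reached the fixed point 1.
1 → 1, so 1 is the first repeated value.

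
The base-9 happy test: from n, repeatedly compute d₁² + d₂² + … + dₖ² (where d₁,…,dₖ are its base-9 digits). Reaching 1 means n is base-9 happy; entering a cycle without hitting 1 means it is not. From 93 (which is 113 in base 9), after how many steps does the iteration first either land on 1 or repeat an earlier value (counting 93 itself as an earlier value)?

7

93 = (1,1,3)_9 → 1² + 1² + 3² = 1 + 1 + 9 = 11
11 = (1,2)_9 → 1² + 2² = 1 + 4 = 5
5 = (5)_9 → 5² = 25
25 = (2,7)_9 → 2² + 7² = 4 + 49 = 53
53 = (5,8)_9 → 5² + 8² = 25 + 64 = 89
89 = (1,0,8)_9 → 1² + 0² + 8² = 1 + 0 + 64 = 65
65 = (7,2)_9 → 7² + 2² = 49 + 4 = 53  — 53 repeats.
That took 7 steps.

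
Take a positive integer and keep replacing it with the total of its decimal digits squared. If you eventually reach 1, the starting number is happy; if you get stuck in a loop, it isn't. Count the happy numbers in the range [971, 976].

1

971: 971 → 131 → 11 → 2 → 4 → 16 → 37 → 58 → 89 → 145 → 42 → 20 → 4  (repeats 4)
972: 972 → 134 → 26 → 40 → 16 → 37 → 58 → 89 → 145 → 42 → 20 → 4 → 16  (repeats 16)
973: 973 → 139 → 91 → 82 → 68 → 100 → 1  (reaches 1)
974: 974 → 146 → 53 → 34 → 25 → 29 → 85 → 89 → 145 → 42 → 20 → 4 → 16 → 37 → 58 → 89  (repeats 89)
975: 975 → 155 → 51 → 26 → 40 → 16 → 37 → 58 → 89 → 145 → 42 → 20 → 4 → 16  (repeats 16)
976: 976 → 166 → 73 → 58 → 89 → 145 → 42 → 20 → 4 → 16 → 37 → 58  (repeats 58)
happy: 973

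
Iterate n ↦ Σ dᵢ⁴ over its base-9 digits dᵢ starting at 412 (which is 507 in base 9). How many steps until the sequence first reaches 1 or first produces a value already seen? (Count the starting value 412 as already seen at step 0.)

412 = (5,0,7)_9 → 5⁴ + 0⁴ + 7⁴ = 625 + 0 + 2401 = 3026
3026 = (4,1,3,2)_9 → 4⁴ + 1⁴ + 3⁴ + 2⁴ = 256 + 1 + 81 + 16 = 354
354 = (4,3,3)_9 → 4⁴ + 3⁴ + 3⁴ = 256 + 81 + 81 = 418
418 = (5,1,4)_9 → 5⁴ + 1⁴ + 4⁴ = 625 + 1 + 256 = 882
882 = (1,1,8,0)_9 → 1⁴ + 1⁴ + 8⁴ + 0⁴ = 1 + 1 + 4096 + 0 = 4098
4098 = (5,5,5,3)_9 → 5⁴ + 5⁴ + 5⁴ + 3⁴ = 625 + 625 + 625 + 81 = 1956
1956 = (2,6,1,3)_9 → 2⁴ + 6⁴ + 1⁴ + 3⁴ = 16 + 1296 + 1 + 81 = 1394
1394 = (1,8,1,8)_9 → 1⁴ + 8⁴ + 1⁴ + 8⁴ = 1 + 4096 + 1 + 4096 = 8194
8194 = (1,2,2,1,4)_9 → 1⁴ + 2⁴ + 2⁴ + 1⁴ + 4⁴ = 1 + 16 + 16 + 1 + 256 = 290
290 = (3,5,2)_9 → 3⁴ + 5⁴ + 2⁴ = 81 + 625 + 16 = 722
722 = (8,8,2)_9 → 8⁴ + 8⁴ + 2⁴ = 4096 + 4096 + 16 = 8208
8208 = (1,2,2,3,0)_9 → 1⁴ + 2⁴ + 2⁴ + 3⁴ + 0⁴ = 1 + 16 + 16 + 81 + 0 = 114
114 = (1,3,6)_9 → 1⁴ + 3⁴ + 6⁴ = 1 + 81 + 1296 = 1378
1378 = (1,8,0,1)_9 → 1⁴ + 8⁴ + 0⁴ + 1⁴ = 1 + 4096 + 0 + 1 = 4098  — 4098 repeats.
That took 14 steps.

14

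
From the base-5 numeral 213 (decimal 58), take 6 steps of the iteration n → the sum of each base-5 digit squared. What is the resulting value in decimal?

16

58 = (2,1,3)_5 → 2² + 1² + 3² = 4 + 1 + 9 = 14
14 = (2,4)_5 → 2² + 4² = 4 + 16 = 20
20 = (4,0)_5 → 4² + 0² = 16 + 0 = 16
16 = (3,1)_5 → 3² + 1² = 9 + 1 = 10
10 = (2,0)_5 → 2² + 0² = 4 + 0 = 4
4 = (4)_5 → 4² = 16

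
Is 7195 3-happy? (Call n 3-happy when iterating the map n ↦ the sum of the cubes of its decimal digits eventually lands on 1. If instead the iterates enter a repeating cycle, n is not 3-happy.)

3-happy

7195 → 7³ + 1³ + 9³ + 5³ = 343 + 1 + 729 + 125 = 1198
1198 → 1³ + 1³ + 9³ + 8³ = 1 + 1 + 729 + 512 = 1243
1243 → 1³ + 2³ + 4³ + 3³ = 1 + 8 + 64 + 27 = 100
100 → 1³ + 0³ + 0³ = 1 + 0 + 0 = 1  — reached 1.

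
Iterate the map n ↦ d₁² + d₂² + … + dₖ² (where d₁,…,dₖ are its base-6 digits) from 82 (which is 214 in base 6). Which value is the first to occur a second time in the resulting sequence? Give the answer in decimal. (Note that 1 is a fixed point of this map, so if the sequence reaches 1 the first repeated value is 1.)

82 = (2,1,4)_6 → 2² + 1² + 4² = 21
21 = (3,3)_6 → 3² + 3² = 18
18 = (3,0)_6 → 3² + 0² = 9
9 = (1,3)_6 → 1² + 3² = 10
10 = (1,4)_6 → 1² + 4² = 17
17 = (2,5)_6 → 2² + 5² = 29
29 = (4,5)_6 → 4² + 5² = 41
41 = (1,0,5)_6 → 1² + 0² + 5² = 26
26 = (4,2)_6 → 4² + 2² = 20
20 = (3,2)_6 → 3² + 2² = 13
13 = (2,1)_6 → 2² + 1² = 5
5 = (5)_6 → 5² = 25
25 = (4,1)_6 → 4² + 1² = 17  — 17 already appeared earlier.

17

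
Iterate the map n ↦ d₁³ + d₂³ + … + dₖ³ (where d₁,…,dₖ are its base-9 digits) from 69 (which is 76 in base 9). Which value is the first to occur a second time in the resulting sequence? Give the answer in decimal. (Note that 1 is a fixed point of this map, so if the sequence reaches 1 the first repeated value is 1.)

1

69 = (7,6)_9 → 559
559 = (6,8,1)_9 → 729
729 = (1,0,0,0)_9 → 1  — reached the fixed point 1.
1 → 1, so 1 is the first repeated value.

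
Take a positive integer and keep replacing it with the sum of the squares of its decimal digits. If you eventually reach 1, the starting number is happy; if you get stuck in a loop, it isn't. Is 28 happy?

28 → 2² + 8² = 4 + 64 = 68
68 → 6² + 8² = 36 + 64 = 100
100 → 1² + 0² + 0² = 1 + 0 + 0 = 1  — reached 1.

happy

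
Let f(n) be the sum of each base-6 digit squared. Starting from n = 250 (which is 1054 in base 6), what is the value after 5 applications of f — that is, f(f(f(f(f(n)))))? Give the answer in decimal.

250 = (1,0,5,4)_6 → 1² + 0² + 5² + 4² = 1 + 0 + 25 + 16 = 42
42 = (1,1,0)_6 → 1² + 1² + 0² = 1 + 1 + 0 = 2
2 = (2)_6 → 2² = 4
4 = (4)_6 → 4² = 16
16 = (2,4)_6 → 2² + 4² = 4 + 16 = 20

20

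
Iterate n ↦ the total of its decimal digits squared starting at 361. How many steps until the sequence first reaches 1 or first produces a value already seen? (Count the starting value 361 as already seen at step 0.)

361 → 3² + 6² + 1² = 46
46 → 4² + 6² = 52
52 → 5² + 2² = 29
29 → 2² + 9² = 85
85 → 8² + 5² = 89
89 → 8² + 9² = 145
145 → 1² + 4² + 5² = 42
42 → 4² + 2² = 20
20 → 2² + 0² = 4
4 → 4² = 16
16 → 1² + 6² = 37
37 → 3² + 7² = 58
58 → 5² + 8² = 89  — 89 repeats.
That took 13 steps.

13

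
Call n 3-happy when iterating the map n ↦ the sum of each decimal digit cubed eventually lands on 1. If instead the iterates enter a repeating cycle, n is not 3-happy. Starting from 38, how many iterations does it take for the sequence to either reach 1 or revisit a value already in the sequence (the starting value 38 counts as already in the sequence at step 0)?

38 → 3³ + 8³ = 27 + 512 = 539
539 → 5³ + 3³ + 9³ = 125 + 27 + 729 = 881
881 → 8³ + 8³ + 1³ = 512 + 512 + 1 = 1025
1025 → 1³ + 0³ + 2³ + 5³ = 1 + 0 + 8 + 125 = 134
134 → 1³ + 3³ + 4³ = 1 + 27 + 64 = 92
92 → 9³ + 2³ = 729 + 8 = 737
737 → 7³ + 3³ + 7³ = 343 + 27 + 343 = 713
713 → 7³ + 1³ + 3³ = 343 + 1 + 27 = 371
371 → 3³ + 7³ + 1³ = 27 + 343 + 1 = 371  — 371 repeats.
That took 9 steps.

9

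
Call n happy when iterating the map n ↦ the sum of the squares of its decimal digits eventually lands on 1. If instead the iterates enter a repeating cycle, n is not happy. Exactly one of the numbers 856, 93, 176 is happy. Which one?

856: 856 → 125 → 30 → 9 → 81 → 65 → 61 → 37 → 58 → 89 → 145 → 42 → 20 → 4 → 16 → 37  — repeats 37 (not happy)
93: 93 → 90 → 81 → 65 → 61 → 37 → 58 → 89 → 145 → 42 → 20 → 4 → 16 → 37  — repeats 37 (not happy)
176: 176 → 86 → 100 → 1  — reaches 1 (happy)

176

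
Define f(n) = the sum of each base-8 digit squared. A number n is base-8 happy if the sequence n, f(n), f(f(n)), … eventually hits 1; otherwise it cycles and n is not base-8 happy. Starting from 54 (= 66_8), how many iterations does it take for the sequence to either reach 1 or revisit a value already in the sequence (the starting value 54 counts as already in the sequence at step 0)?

54 = (6,6)_8 → 6² + 6² = 36 + 36 = 72
72 = (1,1,0)_8 → 1² + 1² + 0² = 1 + 1 + 0 = 2
2 = (2)_8 → 2² = 4
4 = (4)_8 → 4² = 16
16 = (2,0)_8 → 2² + 0² = 4 + 0 = 4  — 4 repeats.
That took 5 steps.

5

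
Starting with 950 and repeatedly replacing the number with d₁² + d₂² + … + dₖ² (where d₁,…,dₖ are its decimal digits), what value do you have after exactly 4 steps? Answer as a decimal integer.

950 → 9² + 5² + 0² = 81 + 25 + 0 = 106
106 → 1² + 0² + 6² = 1 + 0 + 36 = 37
37 → 3² + 7² = 9 + 49 = 58
58 → 5² + 8² = 25 + 64 = 89

89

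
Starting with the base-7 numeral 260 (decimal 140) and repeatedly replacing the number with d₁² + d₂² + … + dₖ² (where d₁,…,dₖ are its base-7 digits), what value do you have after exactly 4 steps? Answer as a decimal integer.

140 = (2,6,0)_7 → 2² + 6² + 0² = 40
40 = (5,5)_7 → 5² + 5² = 50
50 = (1,0,1)_7 → 1² + 0² + 1² = 2
2 = (2)_7 → 2² = 4

4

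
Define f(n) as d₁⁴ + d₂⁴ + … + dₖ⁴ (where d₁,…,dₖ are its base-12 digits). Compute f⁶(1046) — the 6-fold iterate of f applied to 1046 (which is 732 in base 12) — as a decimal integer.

1046 = (7,3,2)_12 → 7⁴ + 3⁴ + 2⁴ = 2498
2498 = (1,5,4,2)_12 → 1⁴ + 5⁴ + 4⁴ + 2⁴ = 898
898 = (6,2,10)_12 → 6⁴ + 2⁴ + 10⁴ = 11312
11312 = (6,6,6,8)_12 → 6⁴ + 6⁴ + 6⁴ + 8⁴ = 7984
7984 = (4,7,5,4)_12 → 4⁴ + 7⁴ + 5⁴ + 4⁴ = 3538
3538 = (2,0,6,10)_12 → 2⁴ + 0⁴ + 6⁴ + 10⁴ = 11312

11312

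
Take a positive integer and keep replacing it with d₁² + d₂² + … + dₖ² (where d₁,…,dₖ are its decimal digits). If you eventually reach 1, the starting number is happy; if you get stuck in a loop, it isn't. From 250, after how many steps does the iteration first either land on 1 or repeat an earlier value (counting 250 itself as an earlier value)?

11

250 → 2² + 5² + 0² = 29
29 → 2² + 9² = 85
85 → 8² + 5² = 89
89 → 8² + 9² = 145
145 → 1² + 4² + 5² = 42
42 → 4² + 2² = 20
20 → 2² + 0² = 4
4 → 4² = 16
16 → 1² + 6² = 37
37 → 3² + 7² = 58
58 → 5² + 8² = 89  — 89 repeats.
That took 11 steps.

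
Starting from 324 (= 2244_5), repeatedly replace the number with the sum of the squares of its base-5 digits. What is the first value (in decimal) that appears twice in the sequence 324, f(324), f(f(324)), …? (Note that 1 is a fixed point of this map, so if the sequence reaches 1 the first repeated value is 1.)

10

324 = (2,2,4,4)_5 → 2² + 2² + 4² + 4² = 40
40 = (1,3,0)_5 → 1² + 3² + 0² = 10
10 = (2,0)_5 → 2² + 0² = 4
4 = (4)_5 → 4² = 16
16 = (3,1)_5 → 3² + 1² = 10  — 10 already appeared earlier.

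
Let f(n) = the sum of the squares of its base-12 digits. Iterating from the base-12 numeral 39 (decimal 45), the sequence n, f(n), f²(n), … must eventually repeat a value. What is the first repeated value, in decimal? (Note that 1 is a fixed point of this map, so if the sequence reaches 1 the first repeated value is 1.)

45 = (3,9)_12 → 3² + 9² = 9 + 81 = 90
90 = (7,6)_12 → 7² + 6² = 49 + 36 = 85
85 = (7,1)_12 → 7² + 1² = 49 + 1 = 50
50 = (4,2)_12 → 4² + 2² = 16 + 4 = 20
20 = (1,8)_12 → 1² + 8² = 1 + 64 = 65
65 = (5,5)_12 → 5² + 5² = 25 + 25 = 50  — 50 already appeared earlier.

50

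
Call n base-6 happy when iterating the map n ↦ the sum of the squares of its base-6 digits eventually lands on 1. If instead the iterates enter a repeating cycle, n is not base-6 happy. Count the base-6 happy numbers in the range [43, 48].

43: 43 → 3 → 9 → 10 → 17 → 29 → 41 → 26 → 20 → 13 → 5 → 25 → 17  — not base-6 happy
44: 44 → 6 → 1  — base-6 happy
45: 45 → 11 → 26 → 20 → 13 → 5 → 25 → 17 → 29 → 41 → 26  — not base-6 happy
46: 46 → 18 → 9 → 10 → 17 → 29 → 41 → 26 → 20 → 13 → 5 → 25 → 17  — not base-6 happy
47: 47 → 27 → 25 → 17 → 29 → 41 → 26 → 20 → 13 → 5 → 25  — not base-6 happy
48: 48 → 5 → 25 → 17 → 29 → 41 → 26 → 20 → 13 → 5  — not base-6 happy
base-6 happy: 44

1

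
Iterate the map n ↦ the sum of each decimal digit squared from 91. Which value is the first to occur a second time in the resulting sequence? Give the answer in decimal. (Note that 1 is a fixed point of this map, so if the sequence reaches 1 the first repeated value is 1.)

91 → 82
82 → 68
68 → 100
100 → 1  — reached the fixed point 1.
1 → 1, so 1 is the first repeated value.

1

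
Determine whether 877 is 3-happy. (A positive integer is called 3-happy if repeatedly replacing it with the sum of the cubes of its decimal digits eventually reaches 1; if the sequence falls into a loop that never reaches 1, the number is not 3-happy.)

877 → 1198
1198 → 1243
1243 → 100
100 → 1  — reached 1.

3-happy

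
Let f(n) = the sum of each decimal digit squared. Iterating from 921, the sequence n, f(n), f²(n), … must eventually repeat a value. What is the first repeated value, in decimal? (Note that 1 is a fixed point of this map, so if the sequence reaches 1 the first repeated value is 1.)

921 → 9² + 2² + 1² = 81 + 4 + 1 = 86
86 → 8² + 6² = 64 + 36 = 100
100 → 1² + 0² + 0² = 1 + 0 + 0 = 1  — reached the fixed point 1.
1 → 1, so 1 is the first repeated value.

1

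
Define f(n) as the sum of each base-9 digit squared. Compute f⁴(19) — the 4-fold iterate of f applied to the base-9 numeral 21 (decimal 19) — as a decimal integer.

89

19 = (2,1)_9 → 2² + 1² = 4 + 1 = 5
5 = (5)_9 → 5² = 25
25 = (2,7)_9 → 2² + 7² = 4 + 49 = 53
53 = (5,8)_9 → 5² + 8² = 25 + 64 = 89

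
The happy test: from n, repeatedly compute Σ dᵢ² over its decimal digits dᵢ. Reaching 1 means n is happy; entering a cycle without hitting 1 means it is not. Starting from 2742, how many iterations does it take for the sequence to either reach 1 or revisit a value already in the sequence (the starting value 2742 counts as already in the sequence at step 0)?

10

2742 → 2² + 7² + 4² + 2² = 73
73 → 7² + 3² = 58
58 → 5² + 8² = 89
89 → 8² + 9² = 145
145 → 1² + 4² + 5² = 42
42 → 4² + 2² = 20
20 → 2² + 0² = 4
4 → 4² = 16
16 → 1² + 6² = 37
37 → 3² + 7² = 58  — 58 repeats.
That took 10 steps.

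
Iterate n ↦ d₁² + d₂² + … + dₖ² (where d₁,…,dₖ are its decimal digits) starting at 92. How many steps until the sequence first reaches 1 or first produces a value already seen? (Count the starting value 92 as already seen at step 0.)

10

92 → 9² + 2² = 85
85 → 8² + 5² = 89
89 → 8² + 9² = 145
145 → 1² + 4² + 5² = 42
42 → 4² + 2² = 20
20 → 2² + 0² = 4
4 → 4² = 16
16 → 1² + 6² = 37
37 → 3² + 7² = 58
58 → 5² + 8² = 89  — 89 repeats.
That took 10 steps.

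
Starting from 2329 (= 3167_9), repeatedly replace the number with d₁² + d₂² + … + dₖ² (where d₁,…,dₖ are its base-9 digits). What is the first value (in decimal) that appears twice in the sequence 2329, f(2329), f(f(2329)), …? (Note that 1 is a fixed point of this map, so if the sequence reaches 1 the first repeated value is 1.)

1

2329 = (3,1,6,7)_9 → 3² + 1² + 6² + 7² = 9 + 1 + 36 + 49 = 95
95 = (1,1,5)_9 → 1² + 1² + 5² = 1 + 1 + 25 = 27
27 = (3,0)_9 → 3² + 0² = 9 + 0 = 9
9 = (1,0)_9 → 1² + 0² = 1 + 0 = 1  — reached the fixed point 1.
1 → 1, so 1 is the first repeated value.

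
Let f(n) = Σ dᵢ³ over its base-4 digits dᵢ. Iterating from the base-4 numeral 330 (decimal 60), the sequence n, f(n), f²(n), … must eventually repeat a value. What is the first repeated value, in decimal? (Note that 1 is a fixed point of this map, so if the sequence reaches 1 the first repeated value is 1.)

60 = (3,3,0)_4 → 3³ + 3³ + 0³ = 27 + 27 + 0 = 54
54 = (3,1,2)_4 → 3³ + 1³ + 2³ = 27 + 1 + 8 = 36
36 = (2,1,0)_4 → 2³ + 1³ + 0³ = 8 + 1 + 0 = 9
9 = (2,1)_4 → 2³ + 1³ = 8 + 1 = 9  — 9 already appeared earlier.

9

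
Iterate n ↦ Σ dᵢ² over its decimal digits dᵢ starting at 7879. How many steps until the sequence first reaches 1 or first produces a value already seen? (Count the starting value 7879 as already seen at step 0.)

7879 → 7² + 8² + 7² + 9² = 243
243 → 2² + 4² + 3² = 29
29 → 2² + 9² = 85
85 → 8² + 5² = 89
89 → 8² + 9² = 145
145 → 1² + 4² + 5² = 42
42 → 4² + 2² = 20
20 → 2² + 0² = 4
4 → 4² = 16
16 → 1² + 6² = 37
37 → 3² + 7² = 58
58 → 5² + 8² = 89  — 89 repeats.
That took 12 steps.

12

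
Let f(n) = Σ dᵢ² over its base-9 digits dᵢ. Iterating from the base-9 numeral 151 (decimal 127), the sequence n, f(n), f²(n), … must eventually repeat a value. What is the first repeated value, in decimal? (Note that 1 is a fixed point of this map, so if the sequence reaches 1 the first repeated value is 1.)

1

127 = (1,5,1)_9 → 27
27 = (3,0)_9 → 9
9 = (1,0)_9 → 1  — reached the fixed point 1.
1 → 1, so 1 is the first repeated value.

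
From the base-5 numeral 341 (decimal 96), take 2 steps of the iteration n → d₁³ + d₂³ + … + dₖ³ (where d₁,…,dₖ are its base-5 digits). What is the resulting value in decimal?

96 = (3,4,1)_5 → 3³ + 4³ + 1³ = 27 + 64 + 1 = 92
92 = (3,3,2)_5 → 3³ + 3³ + 2³ = 27 + 27 + 8 = 62

62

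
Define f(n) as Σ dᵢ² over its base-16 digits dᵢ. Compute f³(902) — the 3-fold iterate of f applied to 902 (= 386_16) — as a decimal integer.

902 = (3,8,6)_16 → 109
109 = (6,13)_16 → 205
205 = (12,13)_16 → 313

313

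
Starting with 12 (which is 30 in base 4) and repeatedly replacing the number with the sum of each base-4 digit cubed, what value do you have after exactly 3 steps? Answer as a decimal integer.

12 = (3,0)_4 → 3³ + 0³ = 27 + 0 = 27
27 = (1,2,3)_4 → 1³ + 2³ + 3³ = 1 + 8 + 27 = 36
36 = (2,1,0)_4 → 2³ + 1³ + 0³ = 8 + 1 + 0 = 9

9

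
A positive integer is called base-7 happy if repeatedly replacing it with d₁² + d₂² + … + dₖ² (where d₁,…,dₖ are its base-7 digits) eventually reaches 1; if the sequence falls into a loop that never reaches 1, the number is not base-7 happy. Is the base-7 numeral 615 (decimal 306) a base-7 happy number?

not base-7 happy

306 = (6,1,5)_7 → 6² + 1² + 5² = 36 + 1 + 25 = 62
62 = (1,1,6)_7 → 1² + 1² + 6² = 1 + 1 + 36 = 38
38 = (5,3)_7 → 5² + 3² = 25 + 9 = 34
34 = (4,6)_7 → 4² + 6² = 16 + 36 = 52
52 = (1,0,3)_7 → 1² + 0² + 3² = 1 + 0 + 9 = 10
10 = (1,3)_7 → 1² + 3² = 1 + 9 = 10  — 10 already seen; the sequence cycles without reaching 1.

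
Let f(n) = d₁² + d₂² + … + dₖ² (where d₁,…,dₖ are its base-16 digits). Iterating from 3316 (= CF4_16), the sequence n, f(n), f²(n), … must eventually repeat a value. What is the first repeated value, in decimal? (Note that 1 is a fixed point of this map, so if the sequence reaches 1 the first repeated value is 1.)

3316 = (12,15,4)_16 → 12² + 15² + 4² = 144 + 225 + 16 = 385
385 = (1,8,1)_16 → 1² + 8² + 1² = 1 + 64 + 1 = 66
66 = (4,2)_16 → 4² + 2² = 16 + 4 = 20
20 = (1,4)_16 → 1² + 4² = 1 + 16 = 17
17 = (1,1)_16 → 1² + 1² = 1 + 1 = 2
2 = (2)_16 → 2² = 4
4 = (4)_16 → 4² = 16
16 = (1,0)_16 → 1² + 0² = 1 + 0 = 1  — reached the fixed point 1.
1 → 1, so 1 is the first repeated value.

1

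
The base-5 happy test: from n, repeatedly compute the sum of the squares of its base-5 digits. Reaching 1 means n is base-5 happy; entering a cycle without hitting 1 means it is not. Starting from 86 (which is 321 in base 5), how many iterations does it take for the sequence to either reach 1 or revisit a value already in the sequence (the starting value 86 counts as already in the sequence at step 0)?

86 = (3,2,1)_5 → 3² + 2² + 1² = 9 + 4 + 1 = 14
14 = (2,4)_5 → 2² + 4² = 4 + 16 = 20
20 = (4,0)_5 → 4² + 0² = 16 + 0 = 16
16 = (3,1)_5 → 3² + 1² = 9 + 1 = 10
10 = (2,0)_5 → 2² + 0² = 4 + 0 = 4
4 = (4)_5 → 4² = 16  — 16 repeats.
That took 6 steps.

6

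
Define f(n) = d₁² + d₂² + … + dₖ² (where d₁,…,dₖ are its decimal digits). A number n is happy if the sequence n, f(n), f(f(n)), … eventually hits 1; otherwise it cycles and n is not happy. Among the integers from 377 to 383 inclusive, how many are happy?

2

377: 377 → 107 → 50 → 25 → 29 → 85 → 89 → 145 → 42 → 20 → 4 → 16 → 37 → 58 → 89  — not happy
378: 378 → 122 → 9 → 81 → 65 → 61 → 37 → 58 → 89 → 145 → 42 → 20 → 4 → 16 → 37  — not happy
379: 379 → 139 → 91 → 82 → 68 → 100 → 1  — happy
380: 380 → 73 → 58 → 89 → 145 → 42 → 20 → 4 → 16 → 37 → 58  — not happy
381: 381 → 74 → 65 → 61 → 37 → 58 → 89 → 145 → 42 → 20 → 4 → 16 → 37  — not happy
382: 382 → 77 → 98 → 145 → 42 → 20 → 4 → 16 → 37 → 58 → 89 → 145  — not happy
383: 383 → 82 → 68 → 100 → 1  — happy
happy: 379, 383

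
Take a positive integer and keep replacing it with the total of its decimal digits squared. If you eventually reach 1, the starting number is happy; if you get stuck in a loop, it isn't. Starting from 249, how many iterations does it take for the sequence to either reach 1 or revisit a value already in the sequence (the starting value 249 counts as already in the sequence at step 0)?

11

249 → 2² + 4² + 9² = 101
101 → 1² + 0² + 1² = 2
2 → 2² = 4
4 → 4² = 16
16 → 1² + 6² = 37
37 → 3² + 7² = 58
58 → 5² + 8² = 89
89 → 8² + 9² = 145
145 → 1² + 4² + 5² = 42
42 → 4² + 2² = 20
20 → 2² + 0² = 4  — 4 repeats.
That took 11 steps.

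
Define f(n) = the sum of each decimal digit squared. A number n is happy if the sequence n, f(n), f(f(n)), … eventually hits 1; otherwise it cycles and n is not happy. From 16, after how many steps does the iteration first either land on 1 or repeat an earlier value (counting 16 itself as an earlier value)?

8

16 → 1² + 6² = 1 + 36 = 37
37 → 3² + 7² = 9 + 49 = 58
58 → 5² + 8² = 25 + 64 = 89
89 → 8² + 9² = 64 + 81 = 145
145 → 1² + 4² + 5² = 1 + 16 + 25 = 42
42 → 4² + 2² = 16 + 4 = 20
20 → 2² + 0² = 4 + 0 = 4
4 → 4² = 16  — 16 repeats.
That took 8 steps.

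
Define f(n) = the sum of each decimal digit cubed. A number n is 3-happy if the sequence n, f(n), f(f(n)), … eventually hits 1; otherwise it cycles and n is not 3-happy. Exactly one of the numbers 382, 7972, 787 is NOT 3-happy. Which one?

382

382: 382 → 547 → 532 → 160 → 217 → 352 → 160  — repeats 160 (not 3-happy)
7972: 7972 → 1423 → 100 → 1  — reaches 1 (3-happy)
787: 787 → 1198 → 1243 → 100 → 1  — reaches 1 (3-happy)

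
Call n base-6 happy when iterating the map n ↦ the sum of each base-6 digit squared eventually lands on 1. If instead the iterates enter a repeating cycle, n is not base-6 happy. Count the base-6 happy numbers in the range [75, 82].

1

75: 75 → 13 → 5 → 25 → 17 → 29 → 41 → 26 → 20 → 13  — not base-6 happy
76: 76 → 20 → 13 → 5 → 25 → 17 → 29 → 41 → 26 → 20  — not base-6 happy
77: 77 → 29 → 41 → 26 → 20 → 13 → 5 → 25 → 17 → 29  — not base-6 happy
78: 78 → 5 → 25 → 17 → 29 → 41 → 26 → 20 → 13 → 5  — not base-6 happy
79: 79 → 6 → 1  — base-6 happy
80: 80 → 9 → 10 → 17 → 29 → 41 → 26 → 20 → 13 → 5 → 25 → 17  — not base-6 happy
81: 81 → 14 → 8 → 5 → 25 → 17 → 29 → 41 → 26 → 20 → 13 → 5  — not base-6 happy
82: 82 → 21 → 18 → 9 → 10 → 17 → 29 → 41 → 26 → 20 → 13 → 5 → 25 → 17  — not base-6 happy
base-6 happy: 79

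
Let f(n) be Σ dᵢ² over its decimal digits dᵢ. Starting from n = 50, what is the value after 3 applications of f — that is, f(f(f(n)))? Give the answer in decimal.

50 → 5² + 0² = 25 + 0 = 25
25 → 2² + 5² = 4 + 25 = 29
29 → 2² + 9² = 4 + 81 = 85

85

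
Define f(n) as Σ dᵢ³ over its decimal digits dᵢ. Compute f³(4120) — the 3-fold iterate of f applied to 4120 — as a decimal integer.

370

4120 → 4³ + 1³ + 2³ + 0³ = 73
73 → 7³ + 3³ = 370
370 → 3³ + 7³ + 0³ = 370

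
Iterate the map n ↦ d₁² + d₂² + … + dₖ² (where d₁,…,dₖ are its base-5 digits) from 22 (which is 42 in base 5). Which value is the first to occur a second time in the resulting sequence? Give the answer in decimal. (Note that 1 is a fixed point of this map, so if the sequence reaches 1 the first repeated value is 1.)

16

22 = (4,2)_5 → 4² + 2² = 16 + 4 = 20
20 = (4,0)_5 → 4² + 0² = 16 + 0 = 16
16 = (3,1)_5 → 3² + 1² = 9 + 1 = 10
10 = (2,0)_5 → 2² + 0² = 4 + 0 = 4
4 = (4)_5 → 4² = 16  — 16 already appeared earlier.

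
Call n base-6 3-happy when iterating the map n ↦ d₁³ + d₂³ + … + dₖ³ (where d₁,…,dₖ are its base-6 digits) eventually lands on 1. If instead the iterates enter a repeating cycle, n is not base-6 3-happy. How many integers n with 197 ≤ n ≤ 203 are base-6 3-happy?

197: 197 → 258 → 3 → 27 → 91 → 36 → 1  (reaches 1)
198: 198 → 152 → 73 → 9 → 28 → 128 → 62 → 73  (repeats 73)
199: 199 → 153 → 92 → 43 → 3 → 27 → 91 → 36 → 1  (reaches 1)
200: 200 → 160 → 136 → 155 → 190 → 190  (repeats 190)
201: 201 → 179 → 314 → 81 → 36 → 1  (reaches 1)
202: 202 → 216 → 1  (reaches 1)
203: 203 → 277 → 67 → 127 → 55 → 29 → 189 → 153 → 92 → 43 → 3 → 27 → 91 → 36 → 1  (reaches 1)
base-6 3-happy: 197, 199, 201, 202, 203

5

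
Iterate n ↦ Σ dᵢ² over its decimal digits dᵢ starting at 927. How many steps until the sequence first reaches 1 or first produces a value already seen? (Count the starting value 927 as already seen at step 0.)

12

927 → 9² + 2² + 7² = 134
134 → 1² + 3² + 4² = 26
26 → 2² + 6² = 40
40 → 4² + 0² = 16
16 → 1² + 6² = 37
37 → 3² + 7² = 58
58 → 5² + 8² = 89
89 → 8² + 9² = 145
145 → 1² + 4² + 5² = 42
42 → 4² + 2² = 20
20 → 2² + 0² = 4
4 → 4² = 16  — 16 repeats.
That took 12 steps.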